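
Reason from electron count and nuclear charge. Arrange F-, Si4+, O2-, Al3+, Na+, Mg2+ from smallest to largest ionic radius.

These species are isoelectronic with 10 electrons. The only difference is the number of protons: Si4+ (Z=14), Al3+ (Z=13), Mg2+ (Z=12), Na+ (Z=11), F- (Z=9), O2- (Z=8). The strongest nuclear pull (Si4+) gives the smallest ion.

Si4+ < Al3+ < Mg2+ < Na+ < F- < O2-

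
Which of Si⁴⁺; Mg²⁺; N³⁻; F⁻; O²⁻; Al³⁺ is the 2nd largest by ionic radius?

These species are isoelectronic with 10 electrons. The only difference is the number of protons: Si⁴⁺ (Z=14), Al³⁺ (Z=13), Mg²⁺ (Z=12), F⁻ (Z=9), O²⁻ (Z=8), N³⁻ (Z=7). The strongest nuclear pull (Si⁴⁺) gives the smallest ion.
So the order is Si⁴⁺ < Al³⁺ < Mg²⁺ < F⁻ < O²⁻ < N³⁻; the 2nd-largest ion is O²⁻.

O²⁻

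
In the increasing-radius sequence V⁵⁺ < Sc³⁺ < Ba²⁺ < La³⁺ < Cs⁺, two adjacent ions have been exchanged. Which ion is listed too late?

La³⁺

Scanning neighbour by neighbour, only Ba²⁺/La³⁺ violates a trend: they are isoelectronic (54 e⁻) and La has more protons than Ba (57 vs 56), making La³⁺ smaller. That makes La³⁺ the one sitting a position late relative to where it belongs.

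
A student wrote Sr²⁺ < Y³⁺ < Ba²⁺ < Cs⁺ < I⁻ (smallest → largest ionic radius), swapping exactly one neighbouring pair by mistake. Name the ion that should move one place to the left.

Check each adjacent pair. Sr²⁺ and Y³⁺ are reversed: Y³⁺ and Sr²⁺ share 36 electrons; the higher nuclear charge on Y (Z=39) contracts it more, so Y³⁺ < Sr²⁺. No other neighbouring pair contradicts the periodic trends, so Y³⁺ is the ion listed too late.

Y³⁺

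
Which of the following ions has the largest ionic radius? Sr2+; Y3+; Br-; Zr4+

Each ion has 36 electrons. The ranking follows nuclear charge in reverse — greater Z gives a smaller radius. Zr4+ (Z=40), Y3+ (Z=39), Sr2+ (Z=38), Br- (Z=35).

Br-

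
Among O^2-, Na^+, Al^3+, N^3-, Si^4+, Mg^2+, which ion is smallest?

Si^4+

All of these have 10 electrons (isoelectronic). With the same electron cloud, the ion with the most protons pulls it in tightest. Nuclear charges: Si^4+ (Z=14), Al^3+ (Z=13), Mg^2+ (Z=12), Na^+ (Z=11), O^2- (Z=8), N^3- (Z=7). Highest Z is smallest.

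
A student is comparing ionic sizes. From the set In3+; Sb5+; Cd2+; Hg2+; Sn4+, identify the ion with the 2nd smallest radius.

Sn4+

Work out protons and electrons: Sb5+ (Z=51, 46 e⁻), Sn4+ (Z=50, 46 e⁻), In3+ (Z=49, 46 e⁻), Cd2+ (Z=48, 46 e⁻), Hg2+ (Z=80, 78 e⁻). Sb5+ < Sn4+ (both 46 e⁻, Z=51>50); Sn4+ < In3+ (isoelectronic, higher Z=50 is smaller); In3+ < Cd2+ (both 46 e⁻, Z=49>48); Cd2+ < Hg2+ (same group, period 5 vs 6).
That gives Sb5+ < Sn4+ < In3+ < Cd2+ < Hg2+. From the smallest end, number 2 is Sn4+.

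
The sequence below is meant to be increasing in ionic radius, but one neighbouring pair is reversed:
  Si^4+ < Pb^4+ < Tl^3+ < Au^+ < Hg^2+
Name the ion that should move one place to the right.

Au^+

The pair Au^+, Hg^2+ is the wrong way round — Hg^2+ and Au^+ share 78 electrons; the higher nuclear charge on Hg (Z=80) contracts it more, so Hg^2+ < Au^+. All other adjacent pairs agree with periodic trends, so Au^+ is the misplaced ion.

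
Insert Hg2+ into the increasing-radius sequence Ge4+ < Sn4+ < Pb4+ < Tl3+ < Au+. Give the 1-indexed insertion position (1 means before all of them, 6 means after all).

5

Work out protons and electrons: Ge4+: 28 e⁻, Z=32, Sn4+: 46 e⁻, Z=50, Pb4+: 78 e⁻, Z=82, Tl3+: 78 e⁻, Z=81, Hg2+: 78 e⁻, Z=80, Au+: 78 e⁻, Z=79. Ge4+ < Sn4+ (same group, period 4 vs 5); Sn4+ < Pb4+ (same group, 1 shell fewer); Pb4+ < Tl3+ (both 78 e⁻, Z=82>81); Tl3+ < Hg2+ (both 78 e⁻, Z=81>80); Hg2+ < Au+ (isoelectronic, higher Z=80 is smaller).
With Hg2+ included the full order is Ge4+ < Sn4+ < Pb4+ < Tl3+ < Hg2+ < Au+, so it takes position 5.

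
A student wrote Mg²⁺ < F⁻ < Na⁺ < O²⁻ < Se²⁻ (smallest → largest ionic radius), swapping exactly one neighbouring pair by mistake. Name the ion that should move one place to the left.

The pair F⁻, Na⁺ is the wrong way round — they are isoelectronic (10 e⁻) and Na has more protons than F (11 vs 9), making Na⁺ smaller. All other adjacent pairs agree with periodic trends, so Na⁺ is the misplaced ion.

Na⁺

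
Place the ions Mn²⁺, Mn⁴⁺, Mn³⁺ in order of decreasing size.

For a single element, ionic radius drops as positive charge rises — Mn⁴⁺ < Mn²⁺.

Mn²⁺ > Mn³⁺ > Mn⁴⁺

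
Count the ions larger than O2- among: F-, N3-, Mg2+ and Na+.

All of these have 10 electrons (isoelectronic). With the same electron cloud, the ion with the most protons pulls it in tightest. Nuclear charges: Mg2+ (Z=12), Na+ (Z=11), F- (Z=9), O2- (Z=8), N3- (Z=7). Highest Z is smallest.
Ordering all of them (including O2-) by radius gives Mg2+ < Na+ < F- < O2- < N3-. That's 1.

1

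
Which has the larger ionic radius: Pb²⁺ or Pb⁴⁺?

These are all Pb ions. Removing more electrons (higher positive charge) pulls the remaining electrons in closer, so Pb⁴⁺ is smallest and Pb²⁺ is largest.

Pb²⁺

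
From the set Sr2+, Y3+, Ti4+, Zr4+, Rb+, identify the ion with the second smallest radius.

Work out protons and electrons: Ti4+: 18 e⁻, Z=22, Zr4+: 36 e⁻, Z=40, Y3+: 36 e⁻, Z=39, Sr2+: 36 e⁻, Z=38, Rb+: 36 e⁻, Z=37. Ti4+ < Zr4+ (same group, 1 shell fewer); Zr4+ < Y3+ (isoelectronic, higher Z=40 is smaller); Y3+ < Sr2+ (isoelectronic, higher Z=39 is smaller); Sr2+ < Rb+ (both 36 e⁻, Z=38>37).
Ordering: Ti4+ < Zr4+ < Y3+ < Sr2+ < Rb+. The second smallest is Zr4+.

Zr4+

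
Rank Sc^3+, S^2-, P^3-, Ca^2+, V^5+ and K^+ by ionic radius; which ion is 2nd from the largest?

S^2-

All of these have 18 electrons (isoelectronic). With the same electron cloud, the ion with the most protons pulls it in tightest. Nuclear charges: V^5+ (Z=23), Sc^3+ (Z=21), Ca^2+ (Z=20), K^+ (Z=19), S^2- (Z=16), P^3- (Z=15). Highest Z is smallest.
That gives V^5+ < Sc^3+ < Ca^2+ < K^+ < S^2- < P^3-. From the largest end, number 2 is S^2-.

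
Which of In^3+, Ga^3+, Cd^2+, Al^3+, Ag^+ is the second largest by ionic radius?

Tabulating Z and e⁻: Al^3+ (Z=13, 10 e⁻), Ga^3+ (Z=31, 28 e⁻), In^3+ (Z=49, 46 e⁻), Cd^2+ (Z=48, 46 e⁻), Ag^+ (Z=47, 46 e⁻). Al^3+ < Ga^3+ (same group, 1 shell fewer); Ga^3+ < In^3+ (same group, 1 shell fewer); In^3+ < Cd^2+ (isoelectronic, higher Z=49 is smaller); Cd^2+ < Ag^+ (isoelectronic, higher Z=48 is smaller).
Full ascending order: Al^3+ < Ga^3+ < In^3+ < Cd^2+ < Ag^+. Counting from the largest, position 2 is Cd^2+.

Cd^2+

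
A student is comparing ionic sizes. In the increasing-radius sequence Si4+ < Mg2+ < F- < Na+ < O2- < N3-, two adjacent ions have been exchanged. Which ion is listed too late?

Na+

Scanning neighbour by neighbour, only F-/Na+ violates a trend: both have 10 electrons but Z(Na)=11 > Z(F)=9, so Na+ should be the smaller of the two. That makes Na+ the one sitting a position late relative to where it belongs.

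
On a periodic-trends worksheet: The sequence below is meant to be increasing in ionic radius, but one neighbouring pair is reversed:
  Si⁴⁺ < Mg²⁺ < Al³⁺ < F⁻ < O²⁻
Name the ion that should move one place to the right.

Mg²⁺

Compare adjacent ions: Al³⁺ and Mg²⁺ share 10 electrons; the higher nuclear charge on Al (Z=13) contracts it more, so Al³⁺ < Mg²⁺ — yet in this increasing list Mg²⁺ sits before Al³⁺. Nothing else is reversed, so Mg²⁺ should move one place to the right.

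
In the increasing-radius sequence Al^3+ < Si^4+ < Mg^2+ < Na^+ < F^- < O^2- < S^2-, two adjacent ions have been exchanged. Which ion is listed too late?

Compare adjacent ions: both have 10 electrons but Z(Si)=14 > Z(Al)=13, so Si^4+ should be the smaller of the two — yet in this increasing list Al^3+ sits before Si^4+. Nothing else is reversed, so Si^4+ should move one place to the left.

Si^4+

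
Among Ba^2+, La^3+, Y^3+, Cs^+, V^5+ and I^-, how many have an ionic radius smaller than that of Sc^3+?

1

Tabulating Z and e⁻: V^5+ has 18 e⁻ (Z=23), Sc^3+ has 18 e⁻ (Z=21), Y^3+ has 36 e⁻ (Z=39), La^3+ has 54 e⁻ (Z=57), Ba^2+ has 54 e⁻ (Z=56), Cs^+ has 54 e⁻ (Z=55), I^- has 54 e⁻ (Z=53). V^5+ < Sc^3+ (both 18 e⁻, Z=23>21); Sc^3+ < Y^3+ (same group, 1 shell fewer); Y^3+ < La^3+ (same group, 1 shell fewer); La^3+ < Ba^2+ (both 54 e⁻, Z=57>56); Ba^2+ < Cs^+ (both 54 e⁻, Z=56>55); Cs^+ < I^- (isoelectronic, higher Z=55 is smaller).
Overall: V^5+ < Sc^3+ < Y^3+ < La^3+ < Ba^2+ < Cs^+ < I^-. Sc^3+ has 1 below it and 5 above. That's 1.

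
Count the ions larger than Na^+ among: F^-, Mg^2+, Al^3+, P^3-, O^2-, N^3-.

4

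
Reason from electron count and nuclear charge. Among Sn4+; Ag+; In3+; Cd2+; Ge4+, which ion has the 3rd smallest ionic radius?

In3+

Tabulating Z and e⁻: Ge4+: 28 e⁻, Z=32, Sn4+: 46 e⁻, Z=50, In3+: 46 e⁻, Z=49, Cd2+: 46 e⁻, Z=48, Ag+: 46 e⁻, Z=47. Ge4+ < Sn4+ (same group, period 4 vs 5); Sn4+ < In3+ (isoelectronic, higher Z=50 is smaller); In3+ < Cd2+ (isoelectronic, higher Z=49 is smaller); Cd2+ < Ag+ (isoelectronic, higher Z=48 is smaller).
So the order is Ge4+ < Sn4+ < In3+ < Cd2+ < Ag+; the 3rd-smallest ion is In3+.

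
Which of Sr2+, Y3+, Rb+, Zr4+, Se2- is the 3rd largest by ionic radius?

Sr2+

Isoelectronic series (36 e⁻ each). Size is set by nuclear charge: more protons means a smaller ion. Zr4+ (Z=40), Y3+ (Z=39), Sr2+ (Z=38), Rb+ (Z=37), Se2- (Z=34).
Ordering: Zr4+ < Y3+ < Sr2+ < Rb+ < Se2-. The 3rd largest is Sr2+.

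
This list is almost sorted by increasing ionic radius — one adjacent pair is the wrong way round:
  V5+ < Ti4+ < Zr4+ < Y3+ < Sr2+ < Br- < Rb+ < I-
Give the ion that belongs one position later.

Br-

Check each adjacent pair. Br- and Rb+ are reversed: both have 36 electrons but Z(Rb)=37 > Z(Br)=35, so Rb+ should be the smaller of the two. No other neighbouring pair contradicts the periodic trends, so Br- is the ion listed too early.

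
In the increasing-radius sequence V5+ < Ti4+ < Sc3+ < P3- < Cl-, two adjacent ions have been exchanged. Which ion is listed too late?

The pair P3-, Cl- is the wrong way round — both have 18 electrons but Z(Cl)=17 > Z(P)=15, so Cl- should be the smaller of the two. All other adjacent pairs agree with periodic trends, so Cl- is the misplaced ion.

Cl-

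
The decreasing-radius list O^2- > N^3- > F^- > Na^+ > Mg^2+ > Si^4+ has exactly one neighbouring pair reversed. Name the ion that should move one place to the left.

N^3-

Check each adjacent pair. O^2- and N^3- are reversed: O^2- and N^3- share 10 electrons; the higher nuclear charge on O (Z=8) contracts it more, so O^2- < N^3-. No other neighbouring pair contradicts the periodic trends, so N^3- is the ion listed too late.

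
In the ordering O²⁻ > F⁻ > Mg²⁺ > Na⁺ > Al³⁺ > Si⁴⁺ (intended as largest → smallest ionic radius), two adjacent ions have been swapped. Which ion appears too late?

Na⁺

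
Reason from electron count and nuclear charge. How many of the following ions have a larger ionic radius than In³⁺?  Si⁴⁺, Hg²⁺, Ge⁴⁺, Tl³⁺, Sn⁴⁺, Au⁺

3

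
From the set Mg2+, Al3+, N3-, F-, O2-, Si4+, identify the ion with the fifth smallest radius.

O2-

Each ion has 10 electrons. The ranking follows nuclear charge in reverse — greater Z gives a smaller radius. Si4+ (Z=14), Al3+ (Z=13), Mg2+ (Z=12), F- (Z=9), O2- (Z=8), N3- (Z=7).
Ordering: Si4+ < Al3+ < Mg2+ < F- < O2- < N3-. The fifth smallest is O2-.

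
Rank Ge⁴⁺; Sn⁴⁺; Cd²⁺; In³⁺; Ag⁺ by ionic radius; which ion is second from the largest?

Electron counts and nuclear charges: Ge⁴⁺ has 28 e⁻ (Z=32), Sn⁴⁺ has 46 e⁻ (Z=50), In³⁺ has 46 e⁻ (Z=49), Cd²⁺ has 46 e⁻ (Z=48), Ag⁺ has 46 e⁻ (Z=47). Ge⁴⁺ < Sn⁴⁺ (same group, 1 shell fewer); Sn⁴⁺ < In³⁺ (isoelectronic, higher Z=50 is smaller); In³⁺ < Cd²⁺ (isoelectronic, higher Z=49 is smaller); Cd²⁺ < Ag⁺ (both 46 e⁻, Z=48>47).
Ordering: Ge⁴⁺ < Sn⁴⁺ < In³⁺ < Cd²⁺ < Ag⁺. The second largest is Cd²⁺.

Cd²⁺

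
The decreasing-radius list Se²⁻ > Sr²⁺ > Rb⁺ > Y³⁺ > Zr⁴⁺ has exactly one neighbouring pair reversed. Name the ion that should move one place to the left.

Rb⁺

Check each adjacent pair. Sr²⁺ and Rb⁺ are reversed: Sr²⁺ and Rb⁺ share 36 electrons; the higher nuclear charge on Sr (Z=38) contracts it more, so Sr²⁺ < Rb⁺. No other neighbouring pair contradicts the periodic trends, so Rb⁺ is the ion listed too late.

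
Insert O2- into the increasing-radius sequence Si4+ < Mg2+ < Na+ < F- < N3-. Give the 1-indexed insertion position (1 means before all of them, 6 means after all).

These species are isoelectronic with 10 electrons. The only difference is the number of protons: Si4+ (Z=14), Mg2+ (Z=12), Na+ (Z=11), F- (Z=9), O2- (Z=8), N3- (Z=7). The strongest nuclear pull (Si4+) gives the smallest ion.
With O2- included the full order is Si4+ < Mg2+ < Na+ < F- < O2- < N3-, so it takes position 5.

5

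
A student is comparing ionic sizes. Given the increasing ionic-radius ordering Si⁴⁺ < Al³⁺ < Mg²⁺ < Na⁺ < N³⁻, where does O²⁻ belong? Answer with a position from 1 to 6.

Isoelectronic series (10 e⁻ each). Size is set by nuclear charge: more protons means a smaller ion. Si⁴⁺ (Z=14), Al³⁺ (Z=13), Mg²⁺ (Z=12), Na⁺ (Z=11), O²⁻ (Z=8), N³⁻ (Z=7).
The complete sequence is Si⁴⁺ < Al³⁺ < Mg²⁺ < Na⁺ < O²⁻ < N³⁻. O²⁻ sits at position 5.

5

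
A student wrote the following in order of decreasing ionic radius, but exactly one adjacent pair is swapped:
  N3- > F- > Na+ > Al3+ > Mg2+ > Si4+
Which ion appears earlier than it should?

Scanning neighbour by neighbour, only Al3+/Mg2+ violates a trend: both have 10 electrons but Z(Al)=13 > Z(Mg)=12, so Al3+ should be the smaller of the two. That makes Al3+ the one sitting a position early relative to where it belongs.

Al3+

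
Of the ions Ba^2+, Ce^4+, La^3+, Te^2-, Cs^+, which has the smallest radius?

All of these have 54 electrons (isoelectronic). With the same electron cloud, the ion with the most protons pulls it in tightest. Nuclear charges: Ce^4+ (Z=58), La^3+ (Z=57), Ba^2+ (Z=56), Cs^+ (Z=55), Te^2- (Z=52). Highest Z is smallest.

Ce^4+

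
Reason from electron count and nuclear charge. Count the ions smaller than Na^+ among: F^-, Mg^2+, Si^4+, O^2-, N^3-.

These species are isoelectronic with 10 electrons. The only difference is the number of protons: Si^4+ (Z=14), Mg^2+ (Z=12), Na^+ (Z=11), F^- (Z=9), O^2- (Z=8), N^3- (Z=7). The strongest nuclear pull (Si^4+) gives the smallest ion.
Overall: Si^4+ < Mg^2+ < Na^+ < F^- < O^2- < N^3-. Na^+ has 2 below it and 3 above. So 2 are smaller.

2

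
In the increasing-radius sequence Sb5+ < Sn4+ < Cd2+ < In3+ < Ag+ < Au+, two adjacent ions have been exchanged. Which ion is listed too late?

In3+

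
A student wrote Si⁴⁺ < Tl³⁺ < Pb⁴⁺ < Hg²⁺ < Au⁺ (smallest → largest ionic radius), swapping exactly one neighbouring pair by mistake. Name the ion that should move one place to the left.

Pb⁴⁺

Compare adjacent ions: they are isoelectronic (78 e⁻) and Pb has more protons than Tl (82 vs 81), making Pb⁴⁺ smaller — yet in this increasing list Tl³⁺ sits before Pb⁴⁺. Nothing else is reversed, so Pb⁴⁺ should move one place to the left.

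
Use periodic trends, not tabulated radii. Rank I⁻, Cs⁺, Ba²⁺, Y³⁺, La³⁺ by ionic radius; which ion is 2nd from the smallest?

La³⁺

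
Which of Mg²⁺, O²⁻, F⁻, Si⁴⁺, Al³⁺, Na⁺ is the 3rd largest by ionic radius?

Na⁺

All of these have 10 electrons (isoelectronic). With the same electron cloud, the ion with the most protons pulls it in tightest. Nuclear charges: Si⁴⁺ (Z=14), Al³⁺ (Z=13), Mg²⁺ (Z=12), Na⁺ (Z=11), F⁻ (Z=9), O²⁻ (Z=8). Highest Z is smallest.
Ordering: Si⁴⁺ < Al³⁺ < Mg²⁺ < Na⁺ < F⁻ < O²⁻. The 3rd largest is Na⁺.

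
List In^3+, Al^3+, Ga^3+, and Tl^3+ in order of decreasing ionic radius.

Tl^3+ > In^3+ > Ga^3+ > Al^3+

All are in the same group with charge +3. Radius grows down the group as n (the outermost shell) increases.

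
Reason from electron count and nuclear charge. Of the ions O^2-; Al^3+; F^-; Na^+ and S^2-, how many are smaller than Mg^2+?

1

Tabulating Z and e⁻: Al^3+ (Z=13, 10 e⁻), Mg^2+ (Z=12, 10 e⁻), Na^+ (Z=11, 10 e⁻), F^- (Z=9, 10 e⁻), O^2- (Z=8, 10 e⁻), S^2- (Z=16, 18 e⁻). Al^3+ < Mg^2+ (isoelectronic, higher Z=13 is smaller); Mg^2+ < Na^+ (isoelectronic, higher Z=12 is smaller); Na^+ < F^- (both 10 e⁻, Z=11>9); F^- < O^2- (both 10 e⁻, Z=9>8); O^2- < S^2- (same group, period 2 vs 3).
Ordering all of them (including Mg^2+) by radius gives Al^3+ < Mg^2+ < Na^+ < F^- < O^2- < S^2-. That's 1.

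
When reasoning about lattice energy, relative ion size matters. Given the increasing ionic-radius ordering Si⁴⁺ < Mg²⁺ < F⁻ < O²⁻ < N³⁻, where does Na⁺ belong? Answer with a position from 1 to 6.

3

These species are isoelectronic with 10 electrons. The only difference is the number of protons: Si⁴⁺ (Z=14), Mg²⁺ (Z=12), Na⁺ (Z=11), F⁻ (Z=9), O²⁻ (Z=8), N³⁻ (Z=7). The strongest nuclear pull (Si⁴⁺) gives the smallest ion.
The complete sequence is Si⁴⁺ < Mg²⁺ < Na⁺ < F⁻ < O²⁻ < N³⁻. Na⁺ sits at position 3.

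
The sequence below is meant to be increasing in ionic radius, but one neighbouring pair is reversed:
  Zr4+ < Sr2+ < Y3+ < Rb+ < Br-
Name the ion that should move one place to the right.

Check each adjacent pair. Sr2+ and Y3+ are reversed: both have 36 electrons but Z(Y)=39 > Z(Sr)=38, so Y3+ should be the smaller of the two. No other neighbouring pair contradicts the periodic trends, so Sr2+ is the ion listed too early.

Sr2+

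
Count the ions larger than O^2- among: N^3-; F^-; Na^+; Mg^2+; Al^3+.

1

All of these have 10 electrons (isoelectronic). With the same electron cloud, the ion with the most protons pulls it in tightest. Nuclear charges: Al^3+ (Z=13), Mg^2+ (Z=12), Na^+ (Z=11), F^- (Z=9), O^2- (Z=8), N^3- (Z=7). Highest Z is smallest.
Relative to O^2-, the ions that are larger are N^3-. Count: 1.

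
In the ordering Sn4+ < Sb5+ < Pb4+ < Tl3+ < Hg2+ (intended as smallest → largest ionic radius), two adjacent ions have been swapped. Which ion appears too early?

Sn4+

Scanning neighbour by neighbour, only Sn4+/Sb5+ violates a trend: they are isoelectronic (46 e⁻) and Sb has more protons than Sn (51 vs 50), making Sb5+ smaller. That makes Sn4+ the one sitting a position early relative to where it belongs.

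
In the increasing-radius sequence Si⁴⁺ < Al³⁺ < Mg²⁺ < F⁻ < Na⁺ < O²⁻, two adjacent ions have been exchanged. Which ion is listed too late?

Compare adjacent ions: both have 10 electrons but Z(Na)=11 > Z(F)=9, so Na⁺ should be the smaller of the two — yet in this increasing list F⁻ sits before Na⁺. Nothing else is reversed, so Na⁺ should move one place to the left.

Na⁺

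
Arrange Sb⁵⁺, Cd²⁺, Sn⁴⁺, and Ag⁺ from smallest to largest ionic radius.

All of these have 46 electrons (isoelectronic). With the same electron cloud, the ion with the most protons pulls it in tightest. Nuclear charges: Sb⁵⁺ (Z=51), Sn⁴⁺ (Z=50), Cd²⁺ (Z=48), Ag⁺ (Z=47). Highest Z is smallest.

Sb⁵⁺ < Sn⁴⁺ < Cd²⁺ < Ag⁺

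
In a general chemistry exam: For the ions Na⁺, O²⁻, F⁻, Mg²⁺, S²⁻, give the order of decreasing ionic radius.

First list Z and electron count for each: Mg²⁺: 10 e⁻, Z=12, Na⁺: 10 e⁻, Z=11, F⁻: 10 e⁻, Z=9, O²⁻: 10 e⁻, Z=8, S²⁻: 18 e⁻, Z=16. Mg²⁺ < Na⁺ (isoelectronic, higher Z=12 is smaller); Na⁺ < F⁻ (both 10 e⁻, Z=11>9); F⁻ < O²⁻ (isoelectronic, higher Z=9 is smaller); O²⁻ < S²⁻ (same group, period 2 vs 3).

S²⁻ > O²⁻ > F⁻ > Na⁺ > Mg²⁺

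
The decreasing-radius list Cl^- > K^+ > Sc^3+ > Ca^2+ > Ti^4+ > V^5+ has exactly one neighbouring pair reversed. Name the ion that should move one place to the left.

Ca^2+

Compare adjacent ions: they are isoelectronic (18 e⁻) and Sc has more protons than Ca (21 vs 20), making Sc^3+ smaller — yet in this decreasing list Sc^3+ sits before Ca^2+. Nothing else is reversed, so Ca^2+ should move one place to the left.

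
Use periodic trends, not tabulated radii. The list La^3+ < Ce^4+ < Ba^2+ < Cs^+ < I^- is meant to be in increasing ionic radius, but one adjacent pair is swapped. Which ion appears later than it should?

Ce^4+

Check each adjacent pair. La^3+ and Ce^4+ are reversed: they are isoelectronic (54 e⁻) and Ce has more protons than La (58 vs 57), making Ce^4+ smaller. No other neighbouring pair contradicts the periodic trends, so Ce^4+ is the ion listed too late.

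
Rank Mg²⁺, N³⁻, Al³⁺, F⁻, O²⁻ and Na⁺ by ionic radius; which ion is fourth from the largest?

Na⁺

Each ion has 10 electrons. The ranking follows nuclear charge in reverse — greater Z gives a smaller radius. Al³⁺ (Z=13), Mg²⁺ (Z=12), Na⁺ (Z=11), F⁻ (Z=9), O²⁻ (Z=8), N³⁻ (Z=7).
That gives Al³⁺ < Mg²⁺ < Na⁺ < F⁻ < O²⁻ < N³⁻. From the largest end, number 4 is Na⁺.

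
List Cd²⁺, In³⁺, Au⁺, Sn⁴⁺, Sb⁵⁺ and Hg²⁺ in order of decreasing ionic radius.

Au⁺ > Hg²⁺ > Cd²⁺ > In³⁺ > Sn⁴⁺ > Sb⁵⁺

Work out protons and electrons: Sb⁵⁺ has 46 e⁻ (Z=51), Sn⁴⁺ has 46 e⁻ (Z=50), In³⁺ has 46 e⁻ (Z=49), Cd²⁺ has 46 e⁻ (Z=48), Hg²⁺ has 78 e⁻ (Z=80), Au⁺ has 78 e⁻ (Z=79). Sb⁵⁺ < Sn⁴⁺ (both 46 e⁻, Z=51>50); Sn⁴⁺ < In³⁺ (both 46 e⁻, Z=50>49); In³⁺ < Cd²⁺ (both 46 e⁻, Z=49>48); Cd²⁺ < Hg²⁺ (same group, period 5 vs 6); Hg²⁺ < Au⁺ (isoelectronic, higher Z=80 is smaller).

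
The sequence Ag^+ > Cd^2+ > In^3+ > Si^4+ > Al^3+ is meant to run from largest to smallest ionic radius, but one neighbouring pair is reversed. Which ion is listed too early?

The pair Si^4+, Al^3+ is the wrong way round — both have 10 electrons but Z(Si)=14 > Z(Al)=13, so Si^4+ should be the smaller of the two. All other adjacent pairs agree with periodic trends, so Si^4+ is the misplaced ion.

Si^4+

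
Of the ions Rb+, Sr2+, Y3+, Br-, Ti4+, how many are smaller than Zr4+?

First list Z and electron count for each: Ti4+ (Z=22, 18 e⁻), Zr4+ (Z=40, 36 e⁻), Y3+ (Z=39, 36 e⁻), Sr2+ (Z=38, 36 e⁻), Rb+ (Z=37, 36 e⁻), Br- (Z=35, 36 e⁻). Ti4+ < Zr4+ (same group, period 4 vs 5); Zr4+ < Y3+ (both 36 e⁻, Z=40>39); Y3+ < Sr2+ (isoelectronic, higher Z=39 is smaller); Sr2+ < Rb+ (isoelectronic, higher Z=38 is smaller); Rb+ < Br- (isoelectronic, higher Z=37 is smaller).
Overall: Ti4+ < Zr4+ < Y3+ < Sr2+ < Rb+ < Br-. Zr4+ has 1 below it and 4 above. Count: 1.

1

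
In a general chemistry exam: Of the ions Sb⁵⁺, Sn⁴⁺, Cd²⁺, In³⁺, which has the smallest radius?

Sb⁵⁺

All of these have 46 electrons (isoelectronic). With the same electron cloud, the ion with the most protons pulls it in tightest. Nuclear charges: Sb⁵⁺ (Z=51), Sn⁴⁺ (Z=50), In³⁺ (Z=49), Cd²⁺ (Z=48). Highest Z is smallest.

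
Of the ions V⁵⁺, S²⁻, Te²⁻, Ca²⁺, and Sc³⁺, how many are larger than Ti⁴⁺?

4

First list Z and electron count for each: V⁵⁺: 18 e⁻, Z=23, Ti⁴⁺: 18 e⁻, Z=22, Sc³⁺: 18 e⁻, Z=21, Ca²⁺: 18 e⁻, Z=20, S²⁻: 18 e⁻, Z=16, Te²⁻: 54 e⁻, Z=52. V⁵⁺ < Ti⁴⁺ (isoelectronic, higher Z=23 is smaller); Ti⁴⁺ < Sc³⁺ (both 18 e⁻, Z=22>21); Sc³⁺ < Ca²⁺ (isoelectronic, higher Z=21 is smaller); Ca²⁺ < S²⁻ (both 18 e⁻, Z=20>16); S²⁻ < Te²⁻ (same group, 2 shells fewer).
Placing each against Ti⁴⁺: smaller — V⁵⁺; larger — Sc³⁺, Ca²⁺, S²⁻, Te²⁻. So 4 are larger.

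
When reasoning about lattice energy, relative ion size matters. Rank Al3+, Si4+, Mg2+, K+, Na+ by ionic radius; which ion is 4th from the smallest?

Na+

Si4+ (Z=14, 10 e⁻), Al3+ (Z=13, 10 e⁻), Mg2+ (Z=12, 10 e⁻), Na+ (Z=11, 10 e⁻), K+ (Z=19, 18 e⁻). Si4+ < Al3+ (isoelectronic, higher Z=14 is smaller); Al3+ < Mg2+ (both 10 e⁻, Z=13>12); Mg2+ < Na+ (isoelectronic, higher Z=12 is smaller); Na+ < K+ (same group, period 3 vs 4).
So the order is Si4+ < Al3+ < Mg2+ < Na+ < K+; the 4th-smallest ion is Na+.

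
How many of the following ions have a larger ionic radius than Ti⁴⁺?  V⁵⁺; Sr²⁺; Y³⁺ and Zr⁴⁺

Electron counts and nuclear charges: V⁵⁺ has 18 e⁻ (Z=23), Ti⁴⁺ has 18 e⁻ (Z=22), Zr⁴⁺ has 36 e⁻ (Z=40), Y³⁺ has 36 e⁻ (Z=39), Sr²⁺ has 36 e⁻ (Z=38). V⁵⁺ < Ti⁴⁺ (isoelectronic, higher Z=23 is smaller); Ti⁴⁺ < Zr⁴⁺ (same group, period 4 vs 5); Zr⁴⁺ < Y³⁺ (isoelectronic, higher Z=40 is smaller); Y³⁺ < Sr²⁺ (isoelectronic, higher Z=39 is smaller).
Ordering all of them (including Ti⁴⁺) by radius gives V⁵⁺ < Ti⁴⁺ < Zr⁴⁺ < Y³⁺ < Sr²⁺. That's 3.

3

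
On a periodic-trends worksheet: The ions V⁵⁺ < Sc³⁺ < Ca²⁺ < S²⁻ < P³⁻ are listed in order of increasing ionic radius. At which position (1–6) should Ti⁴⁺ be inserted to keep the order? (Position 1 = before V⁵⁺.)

2

All of these have 18 electrons (isoelectronic). With the same electron cloud, the ion with the most protons pulls it in tightest. Nuclear charges: V⁵⁺ (Z=23), Ti⁴⁺ (Z=22), Sc³⁺ (Z=21), Ca²⁺ (Z=20), S²⁻ (Z=16), P³⁻ (Z=15). Highest Z is smallest.
The complete sequence is V⁵⁺ < Ti⁴⁺ < Sc³⁺ < Ca²⁺ < S²⁻ < P³⁻. Ti⁴⁺ sits at position 2.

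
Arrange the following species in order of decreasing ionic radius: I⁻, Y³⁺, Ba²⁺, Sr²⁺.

I⁻ > Ba²⁺ > Sr²⁺ > Y³⁺

Y³⁺: 36 e⁻, Z=39, Sr²⁺: 36 e⁻, Z=38, Ba²⁺: 54 e⁻, Z=56, I⁻: 54 e⁻, Z=53. Y³⁺ < Sr²⁺ (isoelectronic, higher Z=39 is smaller); Sr²⁺ < Ba²⁺ (same group, period 5 vs 6); Ba²⁺ < I⁻ (both 54 e⁻, Z=56>53).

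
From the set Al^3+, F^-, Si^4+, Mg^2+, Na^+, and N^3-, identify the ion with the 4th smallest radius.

Na^+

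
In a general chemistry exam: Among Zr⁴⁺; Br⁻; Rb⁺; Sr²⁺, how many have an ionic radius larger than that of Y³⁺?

3

These species are isoelectronic with 36 electrons. The only difference is the number of protons: Zr⁴⁺ (Z=40), Y³⁺ (Z=39), Sr²⁺ (Z=38), Rb⁺ (Z=37), Br⁻ (Z=35). The strongest nuclear pull (Zr⁴⁺) gives the smallest ion.
Ordering all of them (including Y³⁺) by radius gives Zr⁴⁺ < Y³⁺ < Sr²⁺ < Rb⁺ < Br⁻. So 3 are larger.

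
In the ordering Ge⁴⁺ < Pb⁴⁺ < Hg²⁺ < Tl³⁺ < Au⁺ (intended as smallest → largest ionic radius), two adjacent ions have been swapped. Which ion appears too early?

Scanning neighbour by neighbour, only Hg²⁺/Tl³⁺ violates a trend: they are isoelectronic (78 e⁻) and Tl has more protons than Hg (81 vs 80), making Tl³⁺ smaller. That makes Hg²⁺ the one sitting a position early relative to where it belongs.

Hg²⁺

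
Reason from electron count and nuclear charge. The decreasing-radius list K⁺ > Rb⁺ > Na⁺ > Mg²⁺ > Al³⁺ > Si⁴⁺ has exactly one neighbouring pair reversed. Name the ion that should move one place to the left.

The pair K⁺, Rb⁺ is the wrong way round — both in group 1 with the same charge; K⁺ (period 4) has the smaller radius. All other adjacent pairs agree with periodic trends, so Rb⁺ is the misplaced ion.

Rb⁺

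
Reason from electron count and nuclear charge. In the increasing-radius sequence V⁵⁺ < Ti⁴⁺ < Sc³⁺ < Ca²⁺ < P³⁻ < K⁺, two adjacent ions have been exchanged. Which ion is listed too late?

K⁺

Compare adjacent ions: they are isoelectronic (18 e⁻) and K has more protons than P (19 vs 15), making K⁺ smaller — yet in this increasing list P³⁻ sits before K⁺. Nothing else is reversed, so K⁺ should move one place to the left.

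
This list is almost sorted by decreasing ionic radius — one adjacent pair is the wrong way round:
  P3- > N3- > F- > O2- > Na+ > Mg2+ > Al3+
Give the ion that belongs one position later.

F-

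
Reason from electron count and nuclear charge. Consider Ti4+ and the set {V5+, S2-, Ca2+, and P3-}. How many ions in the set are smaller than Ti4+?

All of these have 18 electrons (isoelectronic). With the same electron cloud, the ion with the most protons pulls it in tightest. Nuclear charges: V5+ (Z=23), Ti4+ (Z=22), Ca2+ (Z=20), S2- (Z=16), P3- (Z=15). Highest Z is smallest.
Ordering all of them (including Ti4+) by radius gives V5+ < Ti4+ < Ca2+ < S2- < P3-. That's 1.

1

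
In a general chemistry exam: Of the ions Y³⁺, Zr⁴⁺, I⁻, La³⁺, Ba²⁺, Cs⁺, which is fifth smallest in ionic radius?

Cs⁺

Zr⁴⁺ has 36 e⁻ (Z=40), Y³⁺ has 36 e⁻ (Z=39), La³⁺ has 54 e⁻ (Z=57), Ba²⁺ has 54 e⁻ (Z=56), Cs⁺ has 54 e⁻ (Z=55), I⁻ has 54 e⁻ (Z=53). Zr⁴⁺ < Y³⁺ (isoelectronic, higher Z=40 is smaller); Y³⁺ < La³⁺ (same group, period 5 vs 6); La³⁺ < Ba²⁺ (isoelectronic, higher Z=57 is smaller); Ba²⁺ < Cs⁺ (both 54 e⁻, Z=56>55); Cs⁺ < I⁻ (isoelectronic, higher Z=55 is smaller).
So the order is Zr⁴⁺ < Y³⁺ < La³⁺ < Ba²⁺ < Cs⁺ < I⁻; the 5th-smallest ion is Cs⁺.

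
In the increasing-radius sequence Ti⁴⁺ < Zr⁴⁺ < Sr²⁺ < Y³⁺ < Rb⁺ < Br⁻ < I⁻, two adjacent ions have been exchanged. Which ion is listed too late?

The pair Sr²⁺, Y³⁺ is the wrong way round — they are isoelectronic (36 e⁻) and Y has more protons than Sr (39 vs 38), making Y³⁺ smaller. All other adjacent pairs agree with periodic trends, so Y³⁺ is the misplaced ion.

Y³⁺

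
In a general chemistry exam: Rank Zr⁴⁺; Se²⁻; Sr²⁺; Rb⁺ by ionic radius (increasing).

Zr⁴⁺ < Sr²⁺ < Rb⁺ < Se²⁻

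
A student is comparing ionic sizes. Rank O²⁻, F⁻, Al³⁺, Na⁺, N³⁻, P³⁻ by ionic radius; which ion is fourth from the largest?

F⁻

First list Z and electron count for each: Al³⁺ has 10 e⁻ (Z=13), Na⁺ has 10 e⁻ (Z=11), F⁻ has 10 e⁻ (Z=9), O²⁻ has 10 e⁻ (Z=8), N³⁻ has 10 e⁻ (Z=7), P³⁻ has 18 e⁻ (Z=15). Al³⁺ < Na⁺ (isoelectronic, higher Z=13 is smaller); Na⁺ < F⁻ (isoelectronic, higher Z=11 is smaller); F⁻ < O²⁻ (both 10 e⁻, Z=9>8); O²⁻ < N³⁻ (both 10 e⁻, Z=8>7); N³⁻ < P³⁻ (same group, period 2 vs 3).
So the order is Al³⁺ < Na⁺ < F⁻ < O²⁻ < N³⁻ < P³⁻; the 4th-largest ion is F⁻.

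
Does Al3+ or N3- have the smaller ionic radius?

These species are isoelectronic with 10 electrons. The only difference is the number of protons: Al3+ (Z=13), N3- (Z=7). The strongest nuclear pull (Al3+) gives the smallest ion.

Al3+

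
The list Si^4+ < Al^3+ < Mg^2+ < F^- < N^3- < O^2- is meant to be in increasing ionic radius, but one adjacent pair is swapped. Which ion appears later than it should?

O^2-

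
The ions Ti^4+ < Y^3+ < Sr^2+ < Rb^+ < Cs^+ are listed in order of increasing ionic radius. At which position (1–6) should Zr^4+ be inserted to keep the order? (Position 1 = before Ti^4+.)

Work out protons and electrons: Ti^4+ has 18 e⁻ (Z=22), Zr^4+ has 36 e⁻ (Z=40), Y^3+ has 36 e⁻ (Z=39), Sr^2+ has 36 e⁻ (Z=38), Rb^+ has 36 e⁻ (Z=37), Cs^+ has 54 e⁻ (Z=55). Ti^4+ < Zr^4+ (same group, period 4 vs 5); Zr^4+ < Y^3+ (isoelectronic, higher Z=40 is smaller); Y^3+ < Sr^2+ (isoelectronic, higher Z=39 is smaller); Sr^2+ < Rb^+ (both 36 e⁻, Z=38>37); Rb^+ < Cs^+ (same group, 1 shell fewer).
Putting Zr^4+ in gives Ti^4+ < Zr^4+ < Y^3+ < Sr^2+ < Rb^+ < Cs^+; it lands at slot 2.

2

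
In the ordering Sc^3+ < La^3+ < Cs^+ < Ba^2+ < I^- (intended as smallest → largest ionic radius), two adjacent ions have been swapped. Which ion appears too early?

Scanning neighbour by neighbour, only Cs^+/Ba^2+ violates a trend: Ba^2+ and Cs^+ share 54 electrons; the higher nuclear charge on Ba (Z=56) contracts it more, so Ba^2+ < Cs^+. That makes Cs^+ the one sitting a position early relative to where it belongs.

Cs^+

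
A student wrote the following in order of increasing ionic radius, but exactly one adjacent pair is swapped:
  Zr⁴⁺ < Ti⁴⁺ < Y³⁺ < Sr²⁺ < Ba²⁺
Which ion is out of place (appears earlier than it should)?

The pair Zr⁴⁺, Ti⁴⁺ is the wrong way round — Ti⁴⁺ and Zr⁴⁺ are in one column with the same charge; the lighter period-4 ion has one fewer shell and is smaller. All other adjacent pairs agree with periodic trends, so Zr⁴⁺ is the misplaced ion.

Zr⁴⁺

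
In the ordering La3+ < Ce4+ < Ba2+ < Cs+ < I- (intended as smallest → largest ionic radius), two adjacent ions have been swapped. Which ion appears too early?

Compare adjacent ions: they are isoelectronic (54 e⁻) and Ce has more protons than La (58 vs 57), making Ce4+ smaller — yet in this increasing list La3+ sits before Ce4+. Nothing else is reversed, so La3+ should move one place to the right.

La3+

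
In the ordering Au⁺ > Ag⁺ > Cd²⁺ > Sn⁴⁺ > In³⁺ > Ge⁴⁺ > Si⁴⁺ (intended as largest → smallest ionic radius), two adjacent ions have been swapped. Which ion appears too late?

In³⁺

The pair Sn⁴⁺, In³⁺ is the wrong way round — they are isoelectronic (46 e⁻) and Sn has more protons than In (50 vs 49), making Sn⁴⁺ smaller. All other adjacent pairs agree with periodic trends, so In³⁺ is the misplaced ion.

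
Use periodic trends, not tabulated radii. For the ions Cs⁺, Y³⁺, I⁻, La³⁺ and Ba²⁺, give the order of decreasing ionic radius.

First list Z and electron count for each: Y³⁺ has 36 e⁻ (Z=39), La³⁺ has 54 e⁻ (Z=57), Ba²⁺ has 54 e⁻ (Z=56), Cs⁺ has 54 e⁻ (Z=55), I⁻ has 54 e⁻ (Z=53). Y³⁺ < La³⁺ (same group, 1 shell fewer); La³⁺ < Ba²⁺ (isoelectronic, higher Z=57 is smaller); Ba²⁺ < Cs⁺ (both 54 e⁻, Z=56>55); Cs⁺ < I⁻ (isoelectronic, higher Z=55 is smaller).

I⁻ > Cs⁺ > Ba²⁺ > La³⁺ > Y³⁺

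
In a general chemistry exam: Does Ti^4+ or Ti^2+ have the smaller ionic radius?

Ti^4+

These are all Ti ions. Removing more electrons (higher positive charge) pulls the remaining electrons in closer, so Ti^4+ is smallest and Ti^2+ is largest.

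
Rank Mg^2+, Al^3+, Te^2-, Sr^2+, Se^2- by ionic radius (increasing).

Al^3+ < Mg^2+ < Sr^2+ < Se^2- < Te^2-

Tabulating Z and e⁻: Al^3+ (Z=13, 10 e⁻), Mg^2+ (Z=12, 10 e⁻), Sr^2+ (Z=38, 36 e⁻), Se^2- (Z=34, 36 e⁻), Te^2- (Z=52, 54 e⁻). Al^3+ < Mg^2+ (both 10 e⁻, Z=13>12); Mg^2+ < Sr^2+ (same group, 2 shells fewer); Sr^2+ < Se^2- (isoelectronic, higher Z=38 is smaller); Se^2- < Te^2- (same group, 1 shell fewer).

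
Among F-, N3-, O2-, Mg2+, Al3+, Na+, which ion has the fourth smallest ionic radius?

F-

All of these have 10 electrons (isoelectronic). With the same electron cloud, the ion with the most protons pulls it in tightest. Nuclear charges: Al3+ (Z=13), Mg2+ (Z=12), Na+ (Z=11), F- (Z=9), O2- (Z=8), N3- (Z=7). Highest Z is smallest.
That gives Al3+ < Mg2+ < Na+ < F- < O2- < N3-. From the smallest end, number 4 is F-.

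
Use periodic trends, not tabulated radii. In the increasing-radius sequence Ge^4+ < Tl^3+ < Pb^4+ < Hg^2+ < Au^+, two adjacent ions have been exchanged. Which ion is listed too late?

Pb^4+

Compare adjacent ions: Pb^4+ and Tl^3+ share 78 electrons; the higher nuclear charge on Pb (Z=82) contracts it more, so Pb^4+ < Tl^3+ — yet in this increasing list Tl^3+ sits before Pb^4+. Nothing else is reversed, so Pb^4+ should move one place to the left.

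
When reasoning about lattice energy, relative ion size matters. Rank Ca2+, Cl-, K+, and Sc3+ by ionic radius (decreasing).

Each ion has 18 electrons. The ranking follows nuclear charge in reverse — greater Z gives a smaller radius. Sc3+ (Z=21), Ca2+ (Z=20), K+ (Z=19), Cl- (Z=17).

Cl- > K+ > Ca2+ > Sc3+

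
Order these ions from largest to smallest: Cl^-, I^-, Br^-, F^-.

These ions sit in one column with identical charge. Each step down the periodic table adds a principal shell, increasing the radius.

I^- > Br^- > Cl^- > F^-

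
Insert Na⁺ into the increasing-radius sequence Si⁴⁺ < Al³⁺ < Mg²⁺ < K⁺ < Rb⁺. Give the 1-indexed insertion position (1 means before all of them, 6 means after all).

4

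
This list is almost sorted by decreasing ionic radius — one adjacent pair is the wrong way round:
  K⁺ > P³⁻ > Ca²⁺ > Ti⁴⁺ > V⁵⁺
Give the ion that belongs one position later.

Compare adjacent ions: they are isoelectronic (18 e⁻) and K has more protons than P (19 vs 15), making K⁺ smaller — yet in this decreasing list K⁺ sits before P³⁻. Nothing else is reversed, so K⁺ should move one place to the right.

K⁺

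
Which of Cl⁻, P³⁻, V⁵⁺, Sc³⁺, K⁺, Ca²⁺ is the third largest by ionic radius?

K⁺

Isoelectronic series (18 e⁻ each). Size is set by nuclear charge: more protons means a smaller ion. V⁵⁺ (Z=23), Sc³⁺ (Z=21), Ca²⁺ (Z=20), K⁺ (Z=19), Cl⁻ (Z=17), P³⁻ (Z=15).
So the order is V⁵⁺ < Sc³⁺ < Ca²⁺ < K⁺ < Cl⁻ < P³⁻; the 3rd-largest ion is K⁺.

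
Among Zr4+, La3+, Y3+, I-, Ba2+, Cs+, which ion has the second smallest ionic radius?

Electron counts and nuclear charges: Zr4+ has 36 e⁻ (Z=40), Y3+ has 36 e⁻ (Z=39), La3+ has 54 e⁻ (Z=57), Ba2+ has 54 e⁻ (Z=56), Cs+ has 54 e⁻ (Z=55), I- has 54 e⁻ (Z=53). Zr4+ < Y3+ (isoelectronic, higher Z=40 is smaller); Y3+ < La3+ (same group, period 5 vs 6); La3+ < Ba2+ (both 54 e⁻, Z=57>56); Ba2+ < Cs+ (isoelectronic, higher Z=56 is smaller); Cs+ < I- (both 54 e⁻, Z=55>53).
That gives Zr4+ < Y3+ < La3+ < Ba2+ < Cs+ < I-. From the smallest end, number 2 is Y3+.

Y3+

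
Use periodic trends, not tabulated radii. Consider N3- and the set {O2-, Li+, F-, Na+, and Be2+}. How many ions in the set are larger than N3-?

0

Tabulating Z and e⁻: Be2+: 2 e⁻, Z=4, Li+: 2 e⁻, Z=3, Na+: 10 e⁻, Z=11, F-: 10 e⁻, Z=9, O2-: 10 e⁻, Z=8, N3-: 10 e⁻, Z=7. Be2+ < Li+ (both 2 e⁻, Z=4>3); Li+ < Na+ (same group, 1 shell fewer); Na+ < F- (both 10 e⁻, Z=11>9); F- < O2- (isoelectronic, higher Z=9 is smaller); O2- < N3- (both 10 e⁻, Z=8>7).
Overall: Be2+ < Li+ < Na+ < F- < O2- < N3-. N3- has 5 below it and 0 above. That's 0.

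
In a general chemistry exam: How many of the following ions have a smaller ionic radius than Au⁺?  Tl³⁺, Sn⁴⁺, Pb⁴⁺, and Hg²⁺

4

First list Z and electron count for each: Sn⁴⁺ (Z=50, 46 e⁻), Pb⁴⁺ (Z=82, 78 e⁻), Tl³⁺ (Z=81, 78 e⁻), Hg²⁺ (Z=80, 78 e⁻), Au⁺ (Z=79, 78 e⁻). Sn⁴⁺ < Pb⁴⁺ (same group, 1 shell fewer); Pb⁴⁺ < Tl³⁺ (isoelectronic, higher Z=82 is smaller); Tl³⁺ < Hg²⁺ (isoelectronic, higher Z=81 is smaller); Hg²⁺ < Au⁺ (both 78 e⁻, Z=80>79).
Overall: Sn⁴⁺ < Pb⁴⁺ < Tl³⁺ < Hg²⁺ < Au⁺. Au⁺ has 4 below it and 0 above. That's 4.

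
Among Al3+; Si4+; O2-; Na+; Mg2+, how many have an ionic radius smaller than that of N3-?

5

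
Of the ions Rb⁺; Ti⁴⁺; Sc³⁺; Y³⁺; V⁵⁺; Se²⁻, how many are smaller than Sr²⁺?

4

Work out protons and electrons: V⁵⁺: 18 e⁻, Z=23, Ti⁴⁺: 18 e⁻, Z=22, Sc³⁺: 18 e⁻, Z=21, Y³⁺: 36 e⁻, Z=39, Sr²⁺: 36 e⁻, Z=38, Rb⁺: 36 e⁻, Z=37, Se²⁻: 36 e⁻, Z=34. V⁵⁺ < Ti⁴⁺ (both 18 e⁻, Z=23>22); Ti⁴⁺ < Sc³⁺ (isoelectronic, higher Z=22 is smaller); Sc³⁺ < Y³⁺ (same group, 1 shell fewer); Y³⁺ < Sr²⁺ (both 36 e⁻, Z=39>38); Sr²⁺ < Rb⁺ (both 36 e⁻, Z=38>37); Rb⁺ < Se²⁻ (both 36 e⁻, Z=37>34).
Relative to Sr²⁺, the ions that are smaller are V⁵⁺, Ti⁴⁺, Sc³⁺, Y³⁺. That's 4.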